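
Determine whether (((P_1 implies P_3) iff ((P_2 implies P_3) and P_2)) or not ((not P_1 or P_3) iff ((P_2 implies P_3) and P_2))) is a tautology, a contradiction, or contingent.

P_1 | P_2 | P_3 | φ
--- | --- | --- | -
 F  |  F  |  F  | T
 F  |  F  |  T  | T
 F  |  T  |  F  | T
 F  |  T  |  T  | T
 T  |  F  |  F  | T
 T  |  F  |  T  | T
 T  |  T  |  F  | T
 T  |  T  |  T  | T
Every row is T, so the formula is a tautology.

tautology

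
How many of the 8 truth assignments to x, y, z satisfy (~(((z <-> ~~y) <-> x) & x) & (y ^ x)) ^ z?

x | y | z || φ
0 | 0 | 0 || 0
0 | 0 | 1 || 1
0 | 1 | 0 || 1
0 | 1 | 1 || 0
1 | 0 | 0 || 0
1 | 0 | 1 || 0
1 | 1 | 0 || 0
1 | 1 | 1 || 1
The formula is true on 3 of the 8 rows.

3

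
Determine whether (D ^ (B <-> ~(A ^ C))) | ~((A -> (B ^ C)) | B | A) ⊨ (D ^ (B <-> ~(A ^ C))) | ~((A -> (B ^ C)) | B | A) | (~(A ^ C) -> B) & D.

A  B  C  D  |  φ  ψ
F  F  F  F  |  F  F
F  F  F  T  |  T  T
F  F  T  F  |  T  T
F  F  T  T  |  F  T
F  T  F  F  |  T  T
F  T  F  T  |  F  T
F  T  T  F  |  F  F
F  T  T  T  |  T  T
T  F  F  F  |  T  T
T  F  F  T  |  F  T
T  F  T  F  |  F  F
T  F  T  T  |  T  T
T  T  F  F  |  F  F
T  T  F  T  |  T  T
T  T  T  F  |  T  T
T  T  T  T  |  F  T
In every row where φ is true, ψ is also true, so φ ⊨ ψ.

yes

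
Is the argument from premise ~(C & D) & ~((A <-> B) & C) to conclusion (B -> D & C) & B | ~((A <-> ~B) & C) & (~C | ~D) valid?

no

  A      B      C      D    |    φ      ψ  
 True   True   True   True  |  False   True
 True   True   True  False  |  False   True
 True   True  False   True  |   True   True
 True   True  False  False  |   True   True
 True  False   True   True  |  False  False
 True  False   True  False  |   True  False
 True  False  False   True  |   True   True
 True  False  False  False  |   True   True
False   True   True   True  |  False   True
False   True   True  False  |   True  False
False   True  False   True  |   True   True
False   True  False  False  |   True   True
False  False   True   True  |  False  False
False  False   True  False  |  False   True
False  False  False   True  |   True   True
False  False  False  False  |   True   True
At A=True, B=False, C=True, D=False we have φ true but ψ false, so φ does not entail ψ.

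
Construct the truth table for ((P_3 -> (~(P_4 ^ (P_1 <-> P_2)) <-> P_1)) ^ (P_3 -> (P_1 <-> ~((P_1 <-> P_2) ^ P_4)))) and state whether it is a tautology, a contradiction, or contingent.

contradiction

P_1 | P_2 | P_3 | P_4 || (P_1 <-> P_2) | (P_4 ^ (P_1 <-> P_2)) | ~(P_4 ^ (P_1 <-> P_2)) | ((P_1 <-> P_2) ^ P_4) | ~((P_1 <-> P_2) ^ P_4) | φ
 1  |  1  |  1  |  1  ||       1       |           0           |           1            |           0           |           1            | 0
 1  |  1  |  1  |  0  ||       1       |           1           |           0            |           1           |           0            | 0
 1  |  1  |  0  |  1  ||       1       |           0           |           1            |           0           |           1            | 0
 1  |  1  |  0  |  0  ||       1       |           1           |           0            |           1           |           0            | 0
 1  |  0  |  1  |  1  ||       0       |           1           |           0            |           1           |           0            | 0
 1  |  0  |  1  |  0  ||       0       |           0           |           1            |           0           |           1            | 0
 1  |  0  |  0  |  1  ||       0       |           1           |           0            |           1           |           0            | 0
 1  |  0  |  0  |  0  ||       0       |           0           |           1            |           0           |           1            | 0
 0  |  1  |  1  |  1  ||       0       |           1           |           0            |           1           |           0            | 0
 0  |  1  |  1  |  0  ||       0       |           0           |           1            |           0           |           1            | 0
 0  |  1  |  0  |  1  ||       0       |           1           |           0            |           1           |           0            | 0
 0  |  1  |  0  |  0  ||       0       |           0           |           1            |           0           |           1            | 0
 0  |  0  |  1  |  1  ||       1       |           0           |           1            |           0           |           1            | 0
 0  |  0  |  1  |  0  ||       1       |           1           |           0            |           1           |           0            | 0
 0  |  0  |  0  |  1  ||       1       |           0           |           1            |           0           |           1            | 0
 0  |  0  |  0  |  0  ||       1       |           1           |           0            |           1           |           0            | 0
Every row is 0, so the formula is a contradiction.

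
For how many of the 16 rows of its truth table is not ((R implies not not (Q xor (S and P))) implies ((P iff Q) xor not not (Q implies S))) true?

  P   |   Q   |   R   |   S   || (S and P) | (Q xor (S and P)) | not (Q xor (S and P)) | not not (Q xor (S and P)) | (P iff Q) | (Q implies S) | not (Q implies S) | not not (Q implies S) |   φ  
 True |  True |  True |  True ||    True   |       False       |          True         |           False           |    True   |      True     |       False       |          True         | False
 True |  True |  True | False ||   False   |        True       |         False         |            True           |    True   |     False     |        True       |         False         | False
 True |  True | False |  True ||    True   |       False       |          True         |           False           |    True   |      True     |       False       |          True         |  True
 True |  True | False | False ||   False   |        True       |         False         |            True           |    True   |     False     |        True       |         False         | False
 True | False |  True |  True ||    True   |        True       |         False         |            True           |   False   |      True     |       False       |          True         | False
 True | False |  True | False ||   False   |       False       |          True         |           False           |   False   |      True     |       False       |          True         | False
 True | False | False |  True ||    True   |        True       |         False         |            True           |   False   |      True     |       False       |          True         | False
 True | False | False | False ||   False   |       False       |          True         |           False           |   False   |      True     |       False       |          True         | False
False |  True |  True |  True ||   False   |        True       |         False         |            True           |   False   |      True     |       False       |          True         | False
False |  True |  True | False ||   False   |        True       |         False         |            True           |   False   |     False     |        True       |         False         |  True
False |  True | False |  True ||   False   |        True       |         False         |            True           |   False   |      True     |       False       |          True         | False
False |  True | False | False ||   False   |        True       |         False         |            True           |   False   |     False     |        True       |         False         |  True
False | False |  True |  True ||   False   |       False       |          True         |           False           |    True   |      True     |       False       |          True         | False
False | False |  True | False ||   False   |       False       |          True         |           False           |    True   |      True     |       False       |          True         | False
False | False | False |  True ||   False   |       False       |          True         |           False           |    True   |      True     |       False       |          True         |  True
False | False | False | False ||   False   |       False       |          True         |           False           |    True   |      True     |       False       |          True         |  True
The formula is true on 5 of the 16 rows.

5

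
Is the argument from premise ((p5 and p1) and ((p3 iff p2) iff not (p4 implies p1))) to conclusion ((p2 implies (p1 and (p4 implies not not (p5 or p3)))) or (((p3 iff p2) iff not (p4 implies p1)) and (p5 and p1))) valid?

yes

p1 | p2 | p3 | p4 | p5 | φ | ψ
-- | -- | -- | -- | -- | - | -
T  | T  | T  | T  | T  | F | T
T  | T  | T  | T  | F  | F | T
T  | T  | T  | F  | T  | F | T
T  | T  | T  | F  | F  | F | T
T  | T  | F  | T  | T  | T | T
T  | T  | F  | T  | F  | F | F
T  | T  | F  | F  | T  | T | T
T  | T  | F  | F  | F  | F | T
T  | F  | T  | T  | T  | T | T
T  | F  | T  | T  | F  | F | T
T  | F  | T  | F  | T  | T | T
T  | F  | T  | F  | F  | F | T
T  | F  | F  | T  | T  | F | T
T  | F  | F  | T  | F  | F | T
T  | F  | F  | F  | T  | F | T
T  | F  | F  | F  | F  | F | T
F  | T  | T  | T  | T  | F | F
F  | T  | T  | T  | F  | F | F
F  | T  | T  | F  | T  | F | F
F  | T  | T  | F  | F  | F | F
F  | T  | F  | T  | T  | F | F
F  | T  | F  | T  | F  | F | F
F  | T  | F  | F  | T  | F | F
F  | T  | F  | F  | F  | F | F
F  | F  | T  | T  | T  | F | T
F  | F  | T  | T  | F  | F | T
F  | F  | T  | F  | T  | F | T
F  | F  | T  | F  | F  | F | T
F  | F  | F  | T  | T  | F | T
F  | F  | F  | T  | F  | F | T
F  | F  | F  | F  | T  | F | T
F  | F  | F  | F  | F  | F | T
In every row where φ is true, ψ is also true, so φ ⊨ ψ.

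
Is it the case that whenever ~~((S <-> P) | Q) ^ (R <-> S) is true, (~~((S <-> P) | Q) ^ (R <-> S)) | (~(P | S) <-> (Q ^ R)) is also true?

yes

P  Q  R  S  |  φ  ψ
T  T  T  T  |  F  T
T  T  T  F  |  T  T
T  T  F  T  |  T  T
T  T  F  F  |  F  F
T  F  T  T  |  F  F
T  F  T  F  |  F  F
T  F  F  T  |  T  T
T  F  F  F  |  T  T
F  T  T  T  |  F  T
F  T  T  F  |  T  T
F  T  F  T  |  T  T
F  T  F  F  |  F  T
F  F  T  T  |  T  T
F  F  T  F  |  T  T
F  F  F  T  |  F  T
F  F  F  F  |  F  F
In every row where φ is true, ψ is also true, so φ ⊨ ψ.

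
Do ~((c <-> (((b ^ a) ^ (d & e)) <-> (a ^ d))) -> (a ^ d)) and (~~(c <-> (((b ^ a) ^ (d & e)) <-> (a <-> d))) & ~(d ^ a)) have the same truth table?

a  b  c  d  e  |  φ  ψ
T  T  T  T  T  |  F  T
T  T  T  T  F  |  T  F
T  T  T  F  T  |  F  F
T  T  T  F  F  |  F  F
T  T  F  T  T  |  T  F
T  T  F  T  F  |  F  T
T  T  F  F  T  |  F  F
T  T  F  F  F  |  F  F
T  F  T  T  T  |  T  F
T  F  T  T  F  |  F  T
T  F  T  F  T  |  F  F
T  F  T  F  F  |  F  F
T  F  F  T  T  |  F  T
T  F  F  T  F  |  T  F
T  F  F  F  T  |  F  F
T  F  F  F  F  |  F  F
F  T  T  T  T  |  F  F
F  T  T  T  F  |  F  F
F  T  T  F  T  |  F  T
F  T  T  F  F  |  F  T
F  T  F  T  T  |  F  F
F  T  F  T  F  |  F  F
F  T  F  F  T  |  T  F
F  T  F  F  F  |  T  F
F  F  T  T  T  |  F  F
F  F  T  T  F  |  F  F
F  F  T  F  T  |  T  F
F  F  T  F  F  |  T  F
F  F  F  T  T  |  F  F
F  F  F  T  F  |  F  F
F  F  F  F  T  |  F  T
F  F  F  F  F  |  F  T
The columns differ at a=T, b=T, c=T, d=T, e=T (φ=F, ψ=T), so they are not equivalent.

not equivalent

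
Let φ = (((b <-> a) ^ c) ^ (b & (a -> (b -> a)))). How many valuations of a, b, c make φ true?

a  b  c  |  (b <-> a)  ((b <-> a) ^ c)  (b -> a)  (a -> (b -> a))  (b & (a -> (b -> a)))  φ
T  T  T  |      T             F            T             T                   T            T
T  T  F  |      T             T            T             T                   T            F
T  F  T  |      F             T            T             T                   F            T
T  F  F  |      F             F            T             T                   F            F
F  T  T  |      F             T            F             T                   T            F
F  T  F  |      F             F            F             T                   T            T
F  F  T  |      T             F            T             T                   F            F
F  F  F  |      T             T            T             T                   F            T
The formula is true on 4 of the 8 rows.

4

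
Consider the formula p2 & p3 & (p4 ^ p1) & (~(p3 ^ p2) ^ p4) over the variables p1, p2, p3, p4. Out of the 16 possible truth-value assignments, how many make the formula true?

p1 | p2 | p3 | p4 || φ
T  | T  | T  | T  || F
T  | T  | T  | F  || T
T  | T  | F  | T  || F
T  | T  | F  | F  || F
T  | F  | T  | T  || F
T  | F  | T  | F  || F
T  | F  | F  | T  || F
T  | F  | F  | F  || F
F  | T  | T  | T  || F
F  | T  | T  | F  || F
F  | T  | F  | T  || F
F  | T  | F  | F  || F
F  | F  | T  | T  || F
F  | F  | T  | F  || F
F  | F  | F  | T  || F
F  | F  | F  | F  || F
The formula is true on 1 of the 16 rows.

1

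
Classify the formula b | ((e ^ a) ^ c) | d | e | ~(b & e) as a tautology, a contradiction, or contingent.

tautology

a | b | c | d | e | φ
- | - | - | - | - | -
1 | 1 | 1 | 1 | 1 | 1
1 | 1 | 1 | 1 | 0 | 1
1 | 1 | 1 | 0 | 1 | 1
1 | 1 | 1 | 0 | 0 | 1
1 | 1 | 0 | 1 | 1 | 1
1 | 1 | 0 | 1 | 0 | 1
1 | 1 | 0 | 0 | 1 | 1
1 | 1 | 0 | 0 | 0 | 1
1 | 0 | 1 | 1 | 1 | 1
1 | 0 | 1 | 1 | 0 | 1
1 | 0 | 1 | 0 | 1 | 1
1 | 0 | 1 | 0 | 0 | 1
1 | 0 | 0 | 1 | 1 | 1
1 | 0 | 0 | 1 | 0 | 1
1 | 0 | 0 | 0 | 1 | 1
1 | 0 | 0 | 0 | 0 | 1
0 | 1 | 1 | 1 | 1 | 1
0 | 1 | 1 | 1 | 0 | 1
0 | 1 | 1 | 0 | 1 | 1
0 | 1 | 1 | 0 | 0 | 1
0 | 1 | 0 | 1 | 1 | 1
0 | 1 | 0 | 1 | 0 | 1
0 | 1 | 0 | 0 | 1 | 1
0 | 1 | 0 | 0 | 0 | 1
0 | 0 | 1 | 1 | 1 | 1
0 | 0 | 1 | 1 | 0 | 1
0 | 0 | 1 | 0 | 1 | 1
0 | 0 | 1 | 0 | 0 | 1
0 | 0 | 0 | 1 | 1 | 1
0 | 0 | 0 | 1 | 0 | 1
0 | 0 | 0 | 0 | 1 | 1
0 | 0 | 0 | 0 | 0 | 1
Every row is 1, so the formula is a tautology.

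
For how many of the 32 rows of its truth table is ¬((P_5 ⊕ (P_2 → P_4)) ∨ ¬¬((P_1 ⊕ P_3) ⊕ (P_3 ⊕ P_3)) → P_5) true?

14

P_1 | P_2 | P_3 | P_4 | P_5 || φ
 F  |  F  |  F  |  F  |  F  || T
 F  |  F  |  F  |  F  |  T  || F
 F  |  F  |  F  |  T  |  F  || T
 F  |  F  |  F  |  T  |  T  || F
 F  |  F  |  T  |  F  |  F  || T
 F  |  F  |  T  |  F  |  T  || F
 F  |  F  |  T  |  T  |  F  || T
 F  |  F  |  T  |  T  |  T  || F
 F  |  T  |  F  |  F  |  F  || F
 F  |  T  |  F  |  F  |  T  || F
 F  |  T  |  F  |  T  |  F  || T
 F  |  T  |  F  |  T  |  T  || F
 F  |  T  |  T  |  F  |  F  || T
 F  |  T  |  T  |  F  |  T  || F
 F  |  T  |  T  |  T  |  F  || T
 F  |  T  |  T  |  T  |  T  || F
 T  |  F  |  F  |  F  |  F  || T
 T  |  F  |  F  |  F  |  T  || F
 T  |  F  |  F  |  T  |  F  || T
 T  |  F  |  F  |  T  |  T  || F
 T  |  F  |  T  |  F  |  F  || T
 T  |  F  |  T  |  F  |  T  || F
 T  |  F  |  T  |  T  |  F  || T
 T  |  F  |  T  |  T  |  T  || F
 T  |  T  |  F  |  F  |  F  || T
 T  |  T  |  F  |  F  |  T  || F
 T  |  T  |  F  |  T  |  F  || T
 T  |  T  |  F  |  T  |  T  || F
 T  |  T  |  T  |  F  |  F  || F
 T  |  T  |  T  |  F  |  T  || F
 T  |  T  |  T  |  T  |  F  || T
 T  |  T  |  T  |  T  |  T  || F
The formula is true on 14 of the 32 rows.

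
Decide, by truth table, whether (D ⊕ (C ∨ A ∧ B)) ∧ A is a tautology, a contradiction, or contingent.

A | B | C | D || ((D ⊕ (C ∨ (A ∧ B))) ∧ A)
0 | 0 | 0 | 0 ||             0            
0 | 0 | 0 | 1 ||             0            
0 | 0 | 1 | 0 ||             0            
0 | 0 | 1 | 1 ||             0            
0 | 1 | 0 | 0 ||             0            
0 | 1 | 0 | 1 ||             0            
0 | 1 | 1 | 0 ||             0            
0 | 1 | 1 | 1 ||             0            
1 | 0 | 0 | 0 ||             0            
1 | 0 | 0 | 1 ||             1            
1 | 0 | 1 | 0 ||             1            
1 | 0 | 1 | 1 ||             0            
1 | 1 | 0 | 0 ||             1            
1 | 1 | 0 | 1 ||             0            
1 | 1 | 1 | 0 ||             1            
1 | 1 | 1 | 1 ||             0            
4 of 16 rows are 1, so the formula is contingent.

contingent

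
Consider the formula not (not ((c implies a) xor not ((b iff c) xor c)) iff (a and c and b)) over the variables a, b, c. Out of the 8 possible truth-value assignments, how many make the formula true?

3

a  b  c  |  φ
T  T  T  |  F
T  T  F  |  T
T  F  T  |  F
T  F  F  |  F
F  T  T  |  F
F  T  F  |  T
F  F  T  |  T
F  F  F  |  F
The formula is true on 3 of the 8 rows.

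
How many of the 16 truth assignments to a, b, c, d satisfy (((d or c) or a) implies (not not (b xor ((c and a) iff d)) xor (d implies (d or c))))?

9

a | b | c | d || φ
T | T | T | T || T
T | T | T | F || F
T | T | F | T || F
T | T | F | F || T
T | F | T | T || F
T | F | T | F || T
T | F | F | T || T
T | F | F | F || F
F | T | T | T || F
F | T | T | F || T
F | T | F | T || F
F | T | F | F || T
F | F | T | T || T
F | F | T | F || F
F | F | F | T || T
F | F | F | F || T
The formula is true on 9 of the 16 rows.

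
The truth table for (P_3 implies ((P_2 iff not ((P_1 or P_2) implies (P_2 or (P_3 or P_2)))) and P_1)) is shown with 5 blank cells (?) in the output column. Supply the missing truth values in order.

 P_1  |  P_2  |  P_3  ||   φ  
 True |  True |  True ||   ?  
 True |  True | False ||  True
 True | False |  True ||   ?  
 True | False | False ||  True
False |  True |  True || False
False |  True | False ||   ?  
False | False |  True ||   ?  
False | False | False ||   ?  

False, True, True, False, True

Row P_1=True, P_2=True, P_3=True: ((P_2 iff not ((P_1 or P_2) implies (P_2 or (P_3 or P_2)))) and P_1) = False, so the formula = False.
Row P_1=True, P_2=False, P_3=True: ((P_2 iff not ((P_1 or P_2) implies (P_2 or (P_3 or P_2)))) and P_1) = True, so the formula = True.
Row P_1=False, P_2=True, P_3=False: ((P_2 iff not ((P_1 or P_2) implies (P_2 or (P_3 or P_2)))) and P_1) = False, so the formula = True.
Row P_1=False, P_2=False, P_3=True: ((P_2 iff not ((P_1 or P_2) implies (P_2 or (P_3 or P_2)))) and P_1) = False, so the formula = False.
Row P_1=False, P_2=False, P_3=False: ((P_2 iff not ((P_1 or P_2) implies (P_2 or (P_3 or P_2)))) and P_1) = False, so the formula = True.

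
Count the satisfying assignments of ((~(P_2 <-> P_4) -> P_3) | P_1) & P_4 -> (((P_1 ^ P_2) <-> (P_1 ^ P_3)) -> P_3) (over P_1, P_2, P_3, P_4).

P_1  P_2  P_3  P_4  |  φ
 T    T    T    T   |  T
 T    T    T    F   |  T
 T    T    F    T   |  T
 T    T    F    F   |  T
 T    F    T    T   |  T
 T    F    T    F   |  T
 T    F    F    T   |  F
 T    F    F    F   |  T
 F    T    T    T   |  T
 F    T    T    F   |  T
 F    T    F    T   |  T
 F    T    F    F   |  T
 F    F    T    T   |  T
 F    F    T    F   |  T
 F    F    F    T   |  T
 F    F    F    F   |  T
The formula is true on 15 of the 16 rows.

15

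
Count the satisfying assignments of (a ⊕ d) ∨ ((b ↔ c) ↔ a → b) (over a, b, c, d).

a | b | c | d || (a ⊕ d) | (b ↔ c) | (a → b) | ((b ↔ c) ↔ (a → b)) | ((a ⊕ d) ∨ ((b ↔ c) ↔ (a → b)))
F | F | F | F ||    F    |    T    |    T    |          T          |                T               
F | F | F | T ||    T    |    T    |    T    |          T          |                T               
F | F | T | F ||    F    |    F    |    T    |          F          |                F               
F | F | T | T ||    T    |    F    |    T    |          F          |                T               
F | T | F | F ||    F    |    F    |    T    |          F          |                F               
F | T | F | T ||    T    |    F    |    T    |          F          |                T               
F | T | T | F ||    F    |    T    |    T    |          T          |                T               
F | T | T | T ||    T    |    T    |    T    |          T          |                T               
T | F | F | F ||    T    |    T    |    F    |          F          |                T               
T | F | F | T ||    F    |    T    |    F    |          F          |                F               
T | F | T | F ||    T    |    F    |    F    |          T          |                T               
T | F | T | T ||    F    |    F    |    F    |          T          |                T               
T | T | F | F ||    T    |    F    |    T    |          F          |                T               
T | T | F | T ||    F    |    F    |    T    |          F          |                F               
T | T | T | F ||    T    |    T    |    T    |          T          |                T               
T | T | T | T ||    F    |    T    |    T    |          T          |                T               
The formula is true on 12 of the 16 rows.

12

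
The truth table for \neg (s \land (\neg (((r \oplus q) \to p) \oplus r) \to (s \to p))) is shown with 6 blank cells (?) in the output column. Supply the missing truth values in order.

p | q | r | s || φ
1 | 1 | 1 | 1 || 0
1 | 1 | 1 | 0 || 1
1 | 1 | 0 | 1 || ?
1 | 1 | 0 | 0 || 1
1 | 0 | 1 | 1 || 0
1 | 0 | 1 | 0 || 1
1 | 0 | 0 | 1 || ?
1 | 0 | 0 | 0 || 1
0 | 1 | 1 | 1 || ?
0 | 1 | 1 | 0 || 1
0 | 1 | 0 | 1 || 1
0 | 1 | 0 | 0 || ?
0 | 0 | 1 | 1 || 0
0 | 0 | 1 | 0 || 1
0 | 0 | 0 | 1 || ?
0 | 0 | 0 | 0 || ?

Row p=1, q=1, r=0, s=1: (\neg (((r \oplus q) \to p) \oplus r) \to (s \to p)) = 1, (s \land (\neg (((r \oplus q) \to p) \oplus r) \to (s \to p))) = 1, so the formula = 0.
Row p=1, q=0, r=0, s=1: (\neg (((r \oplus q) \to p) \oplus r) \to (s \to p)) = 1, (s \land (\neg (((r \oplus q) \to p) \oplus r) \to (s \to p))) = 1, so the formula = 0.
Row p=0, q=1, r=1, s=1: (\neg (((r \oplus q) \to p) \oplus r) \to (s \to p)) = 0, (s \land (\neg (((r \oplus q) \to p) \oplus r) \to (s \to p))) = 0, so the formula = 1.
Row p=0, q=1, r=0, s=0: (\neg (((r \oplus q) \to p) \oplus r) \to (s \to p)) = 1, (s \land (\neg (((r \oplus q) \to p) \oplus r) \to (s \to p))) = 0, so the formula = 1.
Row p=0, q=0, r=0, s=1: (\neg (((r \oplus q) \to p) \oplus r) \to (s \to p)) = 1, (s \land (\neg (((r \oplus q) \to p) \oplus r) \to (s \to p))) = 1, so the formula = 0.
Row p=0, q=0, r=0, s=0: (\neg (((r \oplus q) \to p) \oplus r) \to (s \to p)) = 1, (s \land (\neg (((r \oplus q) \to p) \oplus r) \to (s \to p))) = 0, so the formula = 1.

0, 0, 1, 1, 0, 1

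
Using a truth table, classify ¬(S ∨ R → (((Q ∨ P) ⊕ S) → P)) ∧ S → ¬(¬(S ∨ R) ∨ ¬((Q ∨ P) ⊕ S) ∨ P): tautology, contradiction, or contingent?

tautology

P  Q  R  S  |  φ
0  0  0  0  |  1
0  0  0  1  |  1
0  0  1  0  |  1
0  0  1  1  |  1
0  1  0  0  |  1
0  1  0  1  |  1
0  1  1  0  |  1
0  1  1  1  |  1
1  0  0  0  |  1
1  0  0  1  |  1
1  0  1  0  |  1
1  0  1  1  |  1
1  1  0  0  |  1
1  1  0  1  |  1
1  1  1  0  |  1
1  1  1  1  |  1
Every row is 1, so the formula is a tautology.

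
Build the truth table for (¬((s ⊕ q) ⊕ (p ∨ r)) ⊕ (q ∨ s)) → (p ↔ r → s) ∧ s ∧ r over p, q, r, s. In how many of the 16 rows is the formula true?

11

  p   |   q   |   r   |   s   || (s ⊕ q) | (p ∨ r) | ((s ⊕ q) ⊕ (p ∨ r)) | ¬((s ⊕ q) ⊕ (p ∨ r)) | (q ∨ s) | (r → s) | (p ↔ (r → s)) | (s ∧ r) | ((p ↔ (r → s)) ∧ (s ∧ r)) |   φ  
 True |  True |  True |  True ||  False  |   True  |         True        |        False         |   True  |   True  |      True     |   True  |            True           |  True
 True |  True |  True | False ||   True  |   True  |        False        |         True         |   True  |  False  |     False     |  False  |           False           |  True
 True |  True | False |  True ||  False  |   True  |         True        |        False         |   True  |   True  |      True     |  False  |           False           | False
 True |  True | False | False ||   True  |   True  |        False        |         True         |   True  |   True  |      True     |  False  |           False           |  True
 True | False |  True |  True ||   True  |   True  |        False        |         True         |   True  |   True  |      True     |   True  |            True           |  True
 True | False |  True | False ||  False  |   True  |         True        |        False         |  False  |  False  |     False     |  False  |           False           |  True
 True | False | False |  True ||   True  |   True  |        False        |         True         |   True  |   True  |      True     |  False  |           False           |  True
 True | False | False | False ||  False  |   True  |         True        |        False         |  False  |   True  |      True     |  False  |           False           |  True
False |  True |  True |  True ||  False  |   True  |         True        |        False         |   True  |   True  |     False     |   True  |           False           | False
False |  True |  True | False ||   True  |   True  |        False        |         True         |   True  |  False  |      True     |  False  |           False           |  True
False |  True | False |  True ||  False  |  False  |        False        |         True         |   True  |   True  |     False     |  False  |           False           |  True
False |  True | False | False ||   True  |  False  |         True        |        False         |   True  |   True  |     False     |  False  |           False           | False
False | False |  True |  True ||   True  |   True  |        False        |         True         |   True  |   True  |     False     |   True  |           False           |  True
False | False |  True | False ||  False  |   True  |         True        |        False         |  False  |  False  |      True     |  False  |           False           |  True
False | False | False |  True ||   True  |  False  |         True        |        False         |   True  |   True  |     False     |  False  |           False           | False
False | False | False | False ||  False  |  False  |        False        |         True         |  False  |   True  |     False     |  False  |           False           | False
The formula is true on 11 of the 16 rows.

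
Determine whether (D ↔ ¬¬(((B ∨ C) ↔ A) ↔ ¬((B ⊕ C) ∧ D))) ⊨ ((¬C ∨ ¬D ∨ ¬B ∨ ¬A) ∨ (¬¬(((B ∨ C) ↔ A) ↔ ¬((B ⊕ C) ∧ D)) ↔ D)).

A | B | C | D | φ | ψ
- | - | - | - | - | -
T | T | T | T | T | T
T | T | T | F | F | T
T | T | F | T | F | T
T | T | F | F | F | T
T | F | T | T | F | T
T | F | T | F | F | T
T | F | F | T | F | T
T | F | F | F | T | T
F | T | T | T | F | T
F | T | T | F | T | T
F | T | F | T | T | T
F | T | F | F | T | T
F | F | T | T | T | T
F | F | T | F | T | T
F | F | F | T | T | T
F | F | F | F | F | T
In every row where φ is true, ψ is also true, so φ ⊨ ψ.

yes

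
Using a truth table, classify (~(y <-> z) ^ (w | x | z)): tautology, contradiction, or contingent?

  x      y      z      w       (y <-> z)  ~(y <-> z)  (w | x | z)  (~(y <-> z) ^ (w | x | z))
 True   True   True   True        True      False         True                True           
 True   True   True  False        True      False         True                True           
 True   True  False   True       False       True         True               False           
 True   True  False  False       False       True         True               False           
 True  False   True   True       False       True         True               False           
 True  False   True  False       False       True         True               False           
 True  False  False   True        True      False         True                True           
 True  False  False  False        True      False         True                True           
False   True   True   True        True      False         True                True           
False   True   True  False        True      False         True                True           
False   True  False   True       False       True         True               False           
False   True  False  False       False       True        False                True           
False  False   True   True       False       True         True               False           
False  False   True  False       False       True         True               False           
False  False  False   True        True      False         True                True           
False  False  False  False        True      False        False               False           
8 of 16 rows are True, so the formula is contingent.

contingent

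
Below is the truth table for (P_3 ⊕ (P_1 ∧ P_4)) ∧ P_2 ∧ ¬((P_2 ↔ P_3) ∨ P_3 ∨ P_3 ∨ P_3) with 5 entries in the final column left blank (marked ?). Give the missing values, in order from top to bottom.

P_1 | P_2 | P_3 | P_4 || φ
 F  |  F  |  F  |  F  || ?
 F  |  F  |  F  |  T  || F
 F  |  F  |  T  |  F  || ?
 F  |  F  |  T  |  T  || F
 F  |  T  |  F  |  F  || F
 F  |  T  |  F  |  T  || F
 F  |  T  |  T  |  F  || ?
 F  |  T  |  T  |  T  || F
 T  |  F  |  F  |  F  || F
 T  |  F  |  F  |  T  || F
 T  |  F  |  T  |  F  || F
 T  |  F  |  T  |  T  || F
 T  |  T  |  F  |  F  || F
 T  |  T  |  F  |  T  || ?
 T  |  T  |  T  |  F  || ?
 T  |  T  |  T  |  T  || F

Row P_1=F, P_2=F, P_3=F, P_4=F: ((P_3 ⊕ (P_1 ∧ P_4)) ∧ P_2) = F, ¬((P_2 ↔ P_3) ∨ P_3 ∨ P_3 ∨ P_3) = F, so the formula = F.
Row P_1=F, P_2=F, P_3=T, P_4=F: ((P_3 ⊕ (P_1 ∧ P_4)) ∧ P_2) = F, ¬((P_2 ↔ P_3) ∨ P_3 ∨ P_3 ∨ P_3) = F, so the formula = F.
Row P_1=F, P_2=T, P_3=T, P_4=F: ((P_3 ⊕ (P_1 ∧ P_4)) ∧ P_2) = T, ¬((P_2 ↔ P_3) ∨ P_3 ∨ P_3 ∨ P_3) = F, so the formula = F.
Row P_1=T, P_2=T, P_3=F, P_4=T: ((P_3 ⊕ (P_1 ∧ P_4)) ∧ P_2) = T, ¬((P_2 ↔ P_3) ∨ P_3 ∨ P_3 ∨ P_3) = T, so the formula = T.
Row P_1=T, P_2=T, P_3=T, P_4=F: ((P_3 ⊕ (P_1 ∧ P_4)) ∧ P_2) = T, ¬((P_2 ↔ P_3) ∨ P_3 ∨ P_3 ∨ P_3) = F, so the formula = F.

F, F, F, T, F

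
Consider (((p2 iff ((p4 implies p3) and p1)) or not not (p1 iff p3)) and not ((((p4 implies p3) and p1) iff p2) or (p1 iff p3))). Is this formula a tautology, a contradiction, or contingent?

p1  p2  p3  p4  |  (p4 implies p3)  ((p4 implies p3) and p1)  (p1 iff p3)  not (p1 iff p3)  not not (p1 iff p3)  φ
0   0   0   0   |         1                    0                   1              0                  1           0
0   0   0   1   |         0                    0                   1              0                  1           0
0   0   1   0   |         1                    0                   0              1                  0           0
0   0   1   1   |         1                    0                   0              1                  0           0
0   1   0   0   |         1                    0                   1              0                  1           0
0   1   0   1   |         0                    0                   1              0                  1           0
0   1   1   0   |         1                    0                   0              1                  0           0
0   1   1   1   |         1                    0                   0              1                  0           0
1   0   0   0   |         1                    1                   0              1                  0           0
1   0   0   1   |         0                    0                   0              1                  0           0
1   0   1   0   |         1                    1                   1              0                  1           0
1   0   1   1   |         1                    1                   1              0                  1           0
1   1   0   0   |         1                    1                   0              1                  0           0
1   1   0   1   |         0                    0                   0              1                  0           0
1   1   1   0   |         1                    1                   1              0                  1           0
1   1   1   1   |         1                    1                   1              0                  1           0
Every row is 0, so the formula is a contradiction.

contradiction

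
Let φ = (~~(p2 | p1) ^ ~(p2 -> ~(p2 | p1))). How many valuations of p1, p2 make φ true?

p1 | p2 | φ
-- | -- | -
T  | T  | F
T  | F  | T
F  | T  | F
F  | F  | F
The formula is true on 1 of the 4 rows.

1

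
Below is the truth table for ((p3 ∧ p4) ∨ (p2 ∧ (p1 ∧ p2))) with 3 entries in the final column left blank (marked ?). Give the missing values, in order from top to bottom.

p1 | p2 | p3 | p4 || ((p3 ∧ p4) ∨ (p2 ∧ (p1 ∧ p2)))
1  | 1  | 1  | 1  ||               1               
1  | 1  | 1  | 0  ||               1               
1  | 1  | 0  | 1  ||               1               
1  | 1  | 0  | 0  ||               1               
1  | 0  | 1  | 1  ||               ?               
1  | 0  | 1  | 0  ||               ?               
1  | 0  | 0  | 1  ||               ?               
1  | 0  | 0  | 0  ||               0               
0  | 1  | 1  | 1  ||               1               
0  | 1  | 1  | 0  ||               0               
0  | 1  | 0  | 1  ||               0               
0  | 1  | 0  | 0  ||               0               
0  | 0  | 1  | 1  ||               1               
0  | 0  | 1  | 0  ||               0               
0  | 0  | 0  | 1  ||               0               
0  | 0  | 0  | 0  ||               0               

Row p1=1, p2=0, p3=1, p4=1: (p3 ∧ p4) = 1, (p2 ∧ (p1 ∧ p2)) = 0, so ((p3 ∧ p4) ∨ (p2 ∧ (p1 ∧ p2))) = 1.
Row p1=1, p2=0, p3=1, p4=0: (p3 ∧ p4) = 0, (p2 ∧ (p1 ∧ p2)) = 0, so ((p3 ∧ p4) ∨ (p2 ∧ (p1 ∧ p2))) = 0.
Row p1=1, p2=0, p3=0, p4=1: (p3 ∧ p4) = 0, (p2 ∧ (p1 ∧ p2)) = 0, so ((p3 ∧ p4) ∨ (p2 ∧ (p1 ∧ p2))) = 0.

1, 0, 0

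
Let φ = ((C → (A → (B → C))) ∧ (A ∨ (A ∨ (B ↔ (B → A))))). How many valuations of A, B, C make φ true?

A | B | C || (B → C) | (A → (B → C)) | (C → (A → (B → C))) | (B → A) | (B ↔ (B → A)) | (A ∨ (B ↔ (B → A))) | (A ∨ (A ∨ (B ↔ (B → A)))) | φ
1 | 1 | 1 ||    1    |       1       |          1          |    1    |       1       |          1          |             1             | 1
1 | 1 | 0 ||    0    |       0       |          1          |    1    |       1       |          1          |             1             | 1
1 | 0 | 1 ||    1    |       1       |          1          |    1    |       0       |          1          |             1             | 1
1 | 0 | 0 ||    1    |       1       |          1          |    1    |       0       |          1          |             1             | 1
0 | 1 | 1 ||    1    |       1       |          1          |    0    |       0       |          0          |             0             | 0
0 | 1 | 0 ||    0    |       1       |          1          |    0    |       0       |          0          |             0             | 0
0 | 0 | 1 ||    1    |       1       |          1          |    1    |       0       |          0          |             0             | 0
0 | 0 | 0 ||    1    |       1       |          1          |    1    |       0       |          0          |             0             | 0
The formula is true on 4 of the 8 rows.

4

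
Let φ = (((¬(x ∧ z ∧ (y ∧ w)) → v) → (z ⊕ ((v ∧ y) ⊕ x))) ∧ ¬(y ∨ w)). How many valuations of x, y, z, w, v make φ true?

6

x | y | z | w | v | φ
- | - | - | - | - | -
F | F | F | F | F | T
F | F | F | F | T | F
F | F | F | T | F | F
F | F | F | T | T | F
F | F | T | F | F | T
F | F | T | F | T | T
F | F | T | T | F | F
F | F | T | T | T | F
F | T | F | F | F | F
F | T | F | F | T | F
F | T | F | T | F | F
F | T | F | T | T | F
F | T | T | F | F | F
F | T | T | F | T | F
F | T | T | T | F | F
F | T | T | T | T | F
T | F | F | F | F | T
T | F | F | F | T | T
T | F | F | T | F | F
T | F | F | T | T | F
T | F | T | F | F | T
T | F | T | F | T | F
T | F | T | T | F | F
T | F | T | T | T | F
T | T | F | F | F | F
T | T | F | F | T | F
T | T | F | T | F | F
T | T | F | T | T | F
T | T | T | F | F | F
T | T | T | F | T | F
T | T | T | T | F | F
T | T | T | T | T | F
The formula is true on 6 of the 32 rows.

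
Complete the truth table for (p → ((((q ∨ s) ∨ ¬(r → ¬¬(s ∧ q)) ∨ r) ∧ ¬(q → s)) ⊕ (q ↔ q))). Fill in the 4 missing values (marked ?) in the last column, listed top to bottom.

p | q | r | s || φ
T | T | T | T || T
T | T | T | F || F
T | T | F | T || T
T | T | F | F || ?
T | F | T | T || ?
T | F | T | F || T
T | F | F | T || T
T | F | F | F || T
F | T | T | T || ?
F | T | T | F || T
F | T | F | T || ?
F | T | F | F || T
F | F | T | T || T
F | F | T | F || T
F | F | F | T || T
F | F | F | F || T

F, T, T, T

Row p=T, q=T, r=F, s=F: ((((q ∨ s) ∨ ¬(r → ¬¬(s ∧ q)) ∨ r) ∧ ¬(q → s)) ⊕ (q ↔ q)) = F, so the formula = F.
Row p=T, q=F, r=T, s=T: ((((q ∨ s) ∨ ¬(r → ¬¬(s ∧ q)) ∨ r) ∧ ¬(q → s)) ⊕ (q ↔ q)) = T, so the formula = T.
Row p=F, q=T, r=T, s=T: ((((q ∨ s) ∨ ¬(r → ¬¬(s ∧ q)) ∨ r) ∧ ¬(q → s)) ⊕ (q ↔ q)) = T, so the formula = T.
Row p=F, q=T, r=F, s=T: ((((q ∨ s) ∨ ¬(r → ¬¬(s ∧ q)) ∨ r) ∧ ¬(q → s)) ⊕ (q ↔ q)) = T, so the formula = T.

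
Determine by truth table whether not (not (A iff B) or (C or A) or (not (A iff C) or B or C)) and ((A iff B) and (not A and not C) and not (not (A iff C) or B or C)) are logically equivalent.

  A      B      C    |    φ      ψ  
 True   True   True  |  False  False
 True   True  False  |  False  False
 True  False   True  |  False  False
 True  False  False  |  False  False
False   True   True  |  False  False
False   True  False  |  False  False
False  False   True  |  False  False
False  False  False  |   True   True
The columns for φ and ψ agree on every row, so they are logically equivalent.

equivalent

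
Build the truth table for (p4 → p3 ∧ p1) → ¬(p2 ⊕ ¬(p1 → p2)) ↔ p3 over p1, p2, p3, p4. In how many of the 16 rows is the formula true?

p1  p2  p3  p4  |  φ
1   1   1   1   |  0
1   1   1   0   |  0
1   1   0   1   |  0
1   1   0   0   |  1
1   0   1   1   |  0
1   0   1   0   |  0
1   0   0   1   |  0
1   0   0   0   |  1
0   1   1   1   |  1
0   1   1   0   |  0
0   1   0   1   |  0
0   1   0   0   |  1
0   0   1   1   |  1
0   0   1   0   |  1
0   0   0   1   |  0
0   0   0   0   |  0
The formula is true on 6 of the 16 rows.

6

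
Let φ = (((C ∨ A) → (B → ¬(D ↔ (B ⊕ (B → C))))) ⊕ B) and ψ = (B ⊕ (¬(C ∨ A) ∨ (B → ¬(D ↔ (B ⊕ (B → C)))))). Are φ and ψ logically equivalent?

A  B  C  D  |  φ  ψ
0  0  0  0  |  1  1
0  0  0  1  |  1  1
0  0  1  0  |  1  1
0  0  1  1  |  1  1
0  1  0  0  |  0  0
0  1  0  1  |  0  0
0  1  1  0  |  1  1
0  1  1  1  |  0  0
1  0  0  0  |  1  1
1  0  0  1  |  1  1
1  0  1  0  |  1  1
1  0  1  1  |  1  1
1  1  0  0  |  0  0
1  1  0  1  |  1  1
1  1  1  0  |  1  1
1  1  1  1  |  0  0
The columns for φ and ψ agree on every row, so they are logically equivalent.

equivalent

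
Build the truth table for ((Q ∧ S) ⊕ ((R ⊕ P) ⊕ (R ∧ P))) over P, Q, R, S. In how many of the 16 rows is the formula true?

10

P  Q  R  S  |  (Q ∧ S)  (R ⊕ P)  (R ∧ P)  ((R ⊕ P) ⊕ (R ∧ P))  φ
0  0  0  0  |     0        0        0              0           0
0  0  0  1  |     0        0        0              0           0
0  0  1  0  |     0        1        0              1           1
0  0  1  1  |     0        1        0              1           1
0  1  0  0  |     0        0        0              0           0
0  1  0  1  |     1        0        0              0           1
0  1  1  0  |     0        1        0              1           1
0  1  1  1  |     1        1        0              1           0
1  0  0  0  |     0        1        0              1           1
1  0  0  1  |     0        1        0              1           1
1  0  1  0  |     0        0        1              1           1
1  0  1  1  |     0        0        1              1           1
1  1  0  0  |     0        1        0              1           1
1  1  0  1  |     1        1        0              1           0
1  1  1  0  |     0        0        1              1           1
1  1  1  1  |     1        0        1              1           0
The formula is true on 10 of the 16 rows.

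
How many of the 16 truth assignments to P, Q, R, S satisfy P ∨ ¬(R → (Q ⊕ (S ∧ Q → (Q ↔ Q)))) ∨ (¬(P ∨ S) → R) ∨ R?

14

P | Q | R | S | (S ∧ Q) | (Q ↔ Q) | ((S ∧ Q) → (Q ↔ Q)) | (Q ⊕ ((S ∧ Q) → (Q ↔ Q))) | (P ∨ S) | ¬(P ∨ S) | (¬(P ∨ S) → R) | φ
- | - | - | - | ------- | ------- | ------------------- | ------------------------- | ------- | -------- | -------------- | -
T | T | T | T |    T    |    T    |          T          |             F             |    T    |    F     |       T        | T
T | T | T | F |    F    |    T    |          T          |             F             |    T    |    F     |       T        | T
T | T | F | T |    T    |    T    |          T          |             F             |    T    |    F     |       T        | T
T | T | F | F |    F    |    T    |          T          |             F             |    T    |    F     |       T        | T
T | F | T | T |    F    |    T    |          T          |             T             |    T    |    F     |       T        | T
T | F | T | F |    F    |    T    |          T          |             T             |    T    |    F     |       T        | T
T | F | F | T |    F    |    T    |          T          |             T             |    T    |    F     |       T        | T
T | F | F | F |    F    |    T    |          T          |             T             |    T    |    F     |       T        | T
F | T | T | T |    T    |    T    |          T          |             F             |    T    |    F     |       T        | T
F | T | T | F |    F    |    T    |          T          |             F             |    F    |    T     |       T        | T
F | T | F | T |    T    |    T    |          T          |             F             |    T    |    F     |       T        | T
F | T | F | F |    F    |    T    |          T          |             F             |    F    |    T     |       F        | F
F | F | T | T |    F    |    T    |          T          |             T             |    T    |    F     |       T        | T
F | F | T | F |    F    |    T    |          T          |             T             |    F    |    T     |       T        | T
F | F | F | T |    F    |    T    |          T          |             T             |    T    |    F     |       T        | T
F | F | F | F |    F    |    T    |          T          |             T             |    F    |    T     |       F        | F
The formula is true on 14 of the 16 rows.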